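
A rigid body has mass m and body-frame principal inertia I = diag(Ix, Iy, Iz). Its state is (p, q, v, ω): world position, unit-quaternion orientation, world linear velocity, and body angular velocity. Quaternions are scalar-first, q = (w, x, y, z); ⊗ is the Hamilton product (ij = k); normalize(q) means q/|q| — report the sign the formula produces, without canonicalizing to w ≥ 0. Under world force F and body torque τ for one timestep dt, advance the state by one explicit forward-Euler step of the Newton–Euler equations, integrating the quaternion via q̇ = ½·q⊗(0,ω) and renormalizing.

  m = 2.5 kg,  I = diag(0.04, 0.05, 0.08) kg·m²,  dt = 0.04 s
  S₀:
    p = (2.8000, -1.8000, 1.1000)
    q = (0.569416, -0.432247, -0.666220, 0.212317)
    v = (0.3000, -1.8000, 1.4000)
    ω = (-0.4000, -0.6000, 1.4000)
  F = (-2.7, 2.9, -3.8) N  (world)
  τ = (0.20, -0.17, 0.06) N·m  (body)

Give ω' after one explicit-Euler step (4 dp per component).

precession coupling ω×(Iω) = (-0.0252, 0.0224, 0.0024)
angular accel α = (5.6300, -3.8480, 0.7200)
new body rate ω' = (-0.1748, -0.7539, 1.4288)

ω' = (-0.1748, -0.7539, 1.4288)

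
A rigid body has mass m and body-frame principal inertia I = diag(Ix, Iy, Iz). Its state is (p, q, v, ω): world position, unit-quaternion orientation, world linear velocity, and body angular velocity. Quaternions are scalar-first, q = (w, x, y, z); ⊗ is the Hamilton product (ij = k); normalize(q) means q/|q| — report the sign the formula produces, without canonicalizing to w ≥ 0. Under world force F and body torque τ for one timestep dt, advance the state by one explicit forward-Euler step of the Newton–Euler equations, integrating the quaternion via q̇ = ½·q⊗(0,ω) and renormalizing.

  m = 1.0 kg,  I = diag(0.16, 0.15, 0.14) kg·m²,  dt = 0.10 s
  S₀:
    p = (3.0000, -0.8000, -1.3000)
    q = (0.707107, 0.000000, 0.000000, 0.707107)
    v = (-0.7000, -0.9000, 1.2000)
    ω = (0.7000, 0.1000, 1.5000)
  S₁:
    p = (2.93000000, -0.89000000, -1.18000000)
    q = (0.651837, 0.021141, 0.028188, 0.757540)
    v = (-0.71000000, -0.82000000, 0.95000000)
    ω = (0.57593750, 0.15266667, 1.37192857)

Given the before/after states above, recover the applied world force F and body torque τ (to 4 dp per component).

velocity change Δv = (-0.01000000, 0.08000000, -0.25000000)
applied force F = (-0.1000, 0.8000, -2.5000)
rate change Δω = (-0.12406250, 0.05266667, -0.12807143)
gyro term ω₀×Iω₀ = (-0.0015, 0.0210, -0.0007)
τ = I·(Δω/dt) + ω₀×(Iω₀) = (-0.2000, 0.1000, -0.1800)

F = (-0.1000, 0.8000, -2.5000)
τ = (-0.2000, 0.1000, -0.1800)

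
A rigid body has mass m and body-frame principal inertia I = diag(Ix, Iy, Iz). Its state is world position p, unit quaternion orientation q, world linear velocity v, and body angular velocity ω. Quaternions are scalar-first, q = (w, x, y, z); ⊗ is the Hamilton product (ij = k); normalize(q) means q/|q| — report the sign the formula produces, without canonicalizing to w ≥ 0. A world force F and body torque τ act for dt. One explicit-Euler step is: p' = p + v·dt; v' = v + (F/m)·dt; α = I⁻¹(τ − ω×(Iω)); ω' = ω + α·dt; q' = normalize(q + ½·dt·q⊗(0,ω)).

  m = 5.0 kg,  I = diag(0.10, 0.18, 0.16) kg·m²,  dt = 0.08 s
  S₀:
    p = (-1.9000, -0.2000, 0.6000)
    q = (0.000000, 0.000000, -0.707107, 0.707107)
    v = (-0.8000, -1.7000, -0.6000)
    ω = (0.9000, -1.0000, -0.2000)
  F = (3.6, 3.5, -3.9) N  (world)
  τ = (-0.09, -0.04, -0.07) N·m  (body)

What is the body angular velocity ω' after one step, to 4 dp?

ω' = (0.8312, -1.0226, -0.1990)

gyro term ω×Iω = (-0.0040, 0.0108, -0.0720)
(τ − ω×Iω)/I = (-0.8600, -0.2822, 0.0125)
ω' = ω + α·dt = (0.8312, -1.0226, -0.1990)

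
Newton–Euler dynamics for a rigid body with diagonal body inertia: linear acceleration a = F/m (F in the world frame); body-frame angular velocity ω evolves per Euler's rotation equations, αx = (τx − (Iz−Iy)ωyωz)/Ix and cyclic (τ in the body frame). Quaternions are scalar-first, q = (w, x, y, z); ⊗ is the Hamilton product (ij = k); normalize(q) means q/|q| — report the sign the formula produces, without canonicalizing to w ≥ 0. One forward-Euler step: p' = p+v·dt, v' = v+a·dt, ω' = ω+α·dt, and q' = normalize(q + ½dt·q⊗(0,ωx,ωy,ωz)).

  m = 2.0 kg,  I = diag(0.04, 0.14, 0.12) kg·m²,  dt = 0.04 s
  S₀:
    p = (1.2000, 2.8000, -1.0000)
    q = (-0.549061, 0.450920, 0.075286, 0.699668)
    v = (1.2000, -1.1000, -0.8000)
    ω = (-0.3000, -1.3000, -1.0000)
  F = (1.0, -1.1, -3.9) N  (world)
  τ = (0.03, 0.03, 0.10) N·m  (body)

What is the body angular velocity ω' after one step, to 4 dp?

gyro term ω×Iω = (-0.0260, -0.0240, 0.0390)
(τ − ω×Iω)/I = (1.4000, 0.3857, 0.5083)
ω + α·dt = (-0.2440, -1.2846, -0.9797)

ω' = (-0.2440, -1.2846, -0.9797)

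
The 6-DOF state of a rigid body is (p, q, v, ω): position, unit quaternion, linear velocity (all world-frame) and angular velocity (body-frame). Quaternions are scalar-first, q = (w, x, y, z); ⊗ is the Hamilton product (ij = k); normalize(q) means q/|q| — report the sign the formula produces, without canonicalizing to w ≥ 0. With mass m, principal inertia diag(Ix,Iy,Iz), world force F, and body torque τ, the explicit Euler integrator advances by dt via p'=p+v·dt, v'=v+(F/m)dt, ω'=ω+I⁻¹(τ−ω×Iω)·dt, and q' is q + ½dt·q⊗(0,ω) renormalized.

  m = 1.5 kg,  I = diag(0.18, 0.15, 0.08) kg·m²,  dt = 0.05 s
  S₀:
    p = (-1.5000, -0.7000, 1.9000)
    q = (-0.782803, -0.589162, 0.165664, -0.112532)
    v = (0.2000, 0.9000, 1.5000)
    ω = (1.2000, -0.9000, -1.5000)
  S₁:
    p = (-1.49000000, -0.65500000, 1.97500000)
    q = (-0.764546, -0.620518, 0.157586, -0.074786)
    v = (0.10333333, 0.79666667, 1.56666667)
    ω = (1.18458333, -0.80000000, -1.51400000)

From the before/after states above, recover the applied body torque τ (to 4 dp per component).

Δω = ω₁−ω₀ = (-0.01541667, 0.10000000, -0.01400000)
ω₀×(Iω₀) = (-0.0945, -0.1800, 0.0324)
I·α + gyro = (-0.1500, 0.1200, 0.0100)

τ = (-0.1500, 0.1200, 0.0100)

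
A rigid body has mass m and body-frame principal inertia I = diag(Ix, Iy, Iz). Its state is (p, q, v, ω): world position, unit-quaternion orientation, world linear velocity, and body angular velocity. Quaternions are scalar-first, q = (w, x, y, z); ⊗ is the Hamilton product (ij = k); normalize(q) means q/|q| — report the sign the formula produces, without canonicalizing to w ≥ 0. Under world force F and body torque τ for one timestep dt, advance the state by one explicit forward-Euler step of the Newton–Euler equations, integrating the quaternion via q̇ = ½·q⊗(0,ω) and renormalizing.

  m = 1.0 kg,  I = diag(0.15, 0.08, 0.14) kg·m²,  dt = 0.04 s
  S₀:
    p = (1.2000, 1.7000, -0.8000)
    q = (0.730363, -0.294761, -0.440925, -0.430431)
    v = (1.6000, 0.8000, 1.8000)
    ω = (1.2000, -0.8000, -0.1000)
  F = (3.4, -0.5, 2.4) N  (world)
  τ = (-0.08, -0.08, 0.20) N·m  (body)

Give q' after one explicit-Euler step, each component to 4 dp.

q⊗(0,ω) = (-0.0420699, 0.5761833, -1.1302837, 0.6918825)
updated quaternion q' = (0.7292, -0.2831, -0.4633, -0.4164)

q' = (0.7292, -0.2831, -0.4633, -0.4164)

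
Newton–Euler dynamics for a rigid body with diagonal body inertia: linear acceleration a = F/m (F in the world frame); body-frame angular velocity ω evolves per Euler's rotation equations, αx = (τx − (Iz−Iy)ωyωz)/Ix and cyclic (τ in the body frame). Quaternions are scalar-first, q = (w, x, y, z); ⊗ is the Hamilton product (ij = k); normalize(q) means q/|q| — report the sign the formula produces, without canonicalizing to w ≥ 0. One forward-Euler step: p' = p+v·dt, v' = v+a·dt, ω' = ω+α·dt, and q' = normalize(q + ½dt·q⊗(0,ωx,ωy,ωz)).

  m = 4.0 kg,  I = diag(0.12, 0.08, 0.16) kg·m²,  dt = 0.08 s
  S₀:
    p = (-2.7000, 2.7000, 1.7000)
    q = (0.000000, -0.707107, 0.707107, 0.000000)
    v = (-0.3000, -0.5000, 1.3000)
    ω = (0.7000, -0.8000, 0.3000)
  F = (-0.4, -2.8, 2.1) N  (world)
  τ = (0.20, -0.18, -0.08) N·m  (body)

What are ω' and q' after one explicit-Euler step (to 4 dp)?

ω' = (0.8461, -0.9716, 0.2488)
q' = (0.0424, -0.6979, 0.7149, 0.0028)

ω×(Iω) gyroscopic = (-0.0192, -0.0084, 0.0224)
α = I⁻¹(τ − ω×Iω) = (1.8267, -2.1450, -0.6400)
ω' = ω + α·dt = (0.8461, -0.9716, 0.2488)
q⊗(0,ω) = (1.0606605, 0.2121321, 0.2121321, 0.0707107)
q + ½dt·q⊗(0,ω), renormalized = (0.0424, -0.6979, 0.7149, 0.0028)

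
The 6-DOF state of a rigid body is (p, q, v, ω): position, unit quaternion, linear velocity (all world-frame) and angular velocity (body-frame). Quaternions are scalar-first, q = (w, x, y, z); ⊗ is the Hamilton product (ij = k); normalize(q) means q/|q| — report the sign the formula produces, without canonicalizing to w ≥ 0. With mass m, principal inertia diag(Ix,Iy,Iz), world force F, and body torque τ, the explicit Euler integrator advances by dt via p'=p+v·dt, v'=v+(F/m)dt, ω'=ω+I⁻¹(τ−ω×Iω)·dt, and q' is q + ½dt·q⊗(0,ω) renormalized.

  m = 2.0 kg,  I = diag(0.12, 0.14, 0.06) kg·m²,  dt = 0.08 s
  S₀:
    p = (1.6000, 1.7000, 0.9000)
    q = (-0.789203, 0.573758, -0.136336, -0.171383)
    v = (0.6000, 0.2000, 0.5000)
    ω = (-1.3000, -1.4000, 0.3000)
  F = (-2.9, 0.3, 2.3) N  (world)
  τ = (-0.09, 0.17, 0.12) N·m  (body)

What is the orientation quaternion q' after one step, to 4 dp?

q' = (-0.7627, 0.6018, -0.0898, -0.2194)

2q̇ = q⊗(0,ω) = (0.6064299, 0.7451269, 1.1555547, -1.2172589)
q' = normalize(q + ½dt·q⊗(0,ω)) = (-0.7627, 0.6018, -0.0898, -0.2194)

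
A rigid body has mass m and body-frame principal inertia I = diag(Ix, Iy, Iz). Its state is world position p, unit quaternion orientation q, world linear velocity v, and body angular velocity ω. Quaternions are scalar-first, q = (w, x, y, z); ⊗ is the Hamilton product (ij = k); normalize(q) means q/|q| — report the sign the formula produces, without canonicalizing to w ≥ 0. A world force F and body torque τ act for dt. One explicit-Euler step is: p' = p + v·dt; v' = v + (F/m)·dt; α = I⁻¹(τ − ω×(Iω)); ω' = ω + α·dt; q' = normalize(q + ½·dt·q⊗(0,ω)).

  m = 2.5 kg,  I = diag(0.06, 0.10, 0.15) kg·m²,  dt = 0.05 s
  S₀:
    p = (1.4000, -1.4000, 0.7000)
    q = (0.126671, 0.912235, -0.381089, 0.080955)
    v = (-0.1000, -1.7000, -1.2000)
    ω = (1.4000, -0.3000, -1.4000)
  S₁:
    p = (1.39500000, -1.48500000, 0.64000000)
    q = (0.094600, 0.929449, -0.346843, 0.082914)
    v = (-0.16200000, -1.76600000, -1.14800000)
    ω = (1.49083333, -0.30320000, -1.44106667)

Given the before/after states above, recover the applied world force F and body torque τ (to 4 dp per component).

F = (-3.1000, -3.3000, 2.6000)
τ = (0.1300, 0.1700, -0.1400)

ω₁ − ω₀ = (0.09083333, -0.00320000, -0.04106667)
ω₀×(Iω₀) = (0.0210, 0.1764, -0.0168)
I·α + gyro = (0.1300, 0.1700, -0.1400)
velocity change Δv = (-0.06200000, -0.06600000, 0.05200000)
applied force F = (-3.1000, -3.3000, 2.6000)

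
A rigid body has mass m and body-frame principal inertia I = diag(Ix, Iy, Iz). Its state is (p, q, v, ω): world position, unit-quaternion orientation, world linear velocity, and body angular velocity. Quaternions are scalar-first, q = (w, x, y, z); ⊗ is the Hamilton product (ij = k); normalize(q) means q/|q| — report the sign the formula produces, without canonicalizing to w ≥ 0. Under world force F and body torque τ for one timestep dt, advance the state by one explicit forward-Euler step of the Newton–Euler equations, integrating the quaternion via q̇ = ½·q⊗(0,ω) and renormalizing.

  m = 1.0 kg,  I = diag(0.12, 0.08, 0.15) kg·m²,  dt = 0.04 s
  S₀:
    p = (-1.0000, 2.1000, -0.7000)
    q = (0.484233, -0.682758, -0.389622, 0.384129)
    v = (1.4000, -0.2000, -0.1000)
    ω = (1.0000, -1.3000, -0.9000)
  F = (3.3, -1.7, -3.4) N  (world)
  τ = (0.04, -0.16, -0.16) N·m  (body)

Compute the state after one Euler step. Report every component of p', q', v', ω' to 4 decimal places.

p + v·dt = (-0.9440, 2.0920, -0.7040)
v' = v + a·dt = (1.5320, -0.2680, -0.2360)
ω×(Iω) gyroscopic = (0.0819, 0.0270, 0.0520)
(τ − ω×Iω)/I = (-0.3492, -2.3375, -1.4133)
ω + α·dt = (0.9860, -1.3935, -0.9565)
2q̇ = q⊗(0,ω) = (0.5219655, 1.3342605, -0.8598561, 0.8413977)
q' = normalize(q + ½dt·q⊗(0,ω)) = (0.4943, -0.6556, -0.4065, 0.4007)

p' = (-0.9440, 2.0920, -0.7040)
q' = (0.4943, -0.6556, -0.4065, 0.4007)
v' = (1.5320, -0.2680, -0.2360)
ω' = (0.9860, -1.3935, -0.9565)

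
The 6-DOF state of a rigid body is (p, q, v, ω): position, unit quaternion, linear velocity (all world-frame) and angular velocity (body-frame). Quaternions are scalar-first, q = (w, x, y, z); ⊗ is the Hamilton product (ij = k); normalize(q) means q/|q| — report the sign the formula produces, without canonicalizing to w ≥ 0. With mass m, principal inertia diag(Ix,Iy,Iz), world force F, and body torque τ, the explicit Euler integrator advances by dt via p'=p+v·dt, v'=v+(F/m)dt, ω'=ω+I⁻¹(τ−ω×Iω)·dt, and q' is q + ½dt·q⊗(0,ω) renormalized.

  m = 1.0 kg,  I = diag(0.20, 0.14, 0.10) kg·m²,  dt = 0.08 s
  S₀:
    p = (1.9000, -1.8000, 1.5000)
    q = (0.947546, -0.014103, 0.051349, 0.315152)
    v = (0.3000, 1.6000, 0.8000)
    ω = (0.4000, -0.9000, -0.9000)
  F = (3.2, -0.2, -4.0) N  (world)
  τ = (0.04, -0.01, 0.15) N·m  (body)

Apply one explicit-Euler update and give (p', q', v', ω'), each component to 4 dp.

(τ − ω×Iω)/I = (0.3620, 0.1857, 1.2840)
ω' = ω + α·dt = (0.4290, -0.8851, -0.7973)
2q̇ = q⊗(0,ω) = (0.3354921, 0.6164411, -0.7394233, -0.8606383)
q' = normalize(q + ½dt·q⊗(0,ω)) = (0.9596, 0.0105, 0.0217, 0.2803)
p' = p + v·dt = (1.9240, -1.6720, 1.5640)
new velocity v' = (0.5560, 1.5840, 0.4800)

p' = (1.9240, -1.6720, 1.5640)
q' = (0.9596, 0.0105, 0.0217, 0.2803)
v' = (0.5560, 1.5840, 0.4800)
ω' = (0.4290, -0.8851, -0.7973)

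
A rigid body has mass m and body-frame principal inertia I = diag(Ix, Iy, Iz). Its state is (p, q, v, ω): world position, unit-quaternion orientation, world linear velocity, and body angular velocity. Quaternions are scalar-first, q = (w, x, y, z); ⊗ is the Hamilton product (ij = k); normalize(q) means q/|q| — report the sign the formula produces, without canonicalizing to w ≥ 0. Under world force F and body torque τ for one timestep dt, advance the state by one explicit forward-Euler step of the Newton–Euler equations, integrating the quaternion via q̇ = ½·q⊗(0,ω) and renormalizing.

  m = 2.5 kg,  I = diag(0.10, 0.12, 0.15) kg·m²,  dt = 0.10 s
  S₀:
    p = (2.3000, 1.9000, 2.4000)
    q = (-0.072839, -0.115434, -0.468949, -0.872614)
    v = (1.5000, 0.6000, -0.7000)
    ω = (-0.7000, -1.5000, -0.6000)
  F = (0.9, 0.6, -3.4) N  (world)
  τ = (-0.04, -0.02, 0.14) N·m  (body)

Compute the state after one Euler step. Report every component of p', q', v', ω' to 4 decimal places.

p + v·dt = (2.4500, 1.9600, 2.3300)
new velocity v' = (1.5360, 0.6240, -0.8360)
angular accel α = (-0.6700, 0.0083, 0.7933)
ω' = ω + α·dt = (-0.7670, -1.4992, -0.5207)
Hamilton product q⊗(0,ω) = (-1.3077957, -0.9765643, 0.6508279, -0.1114099)
q + ½dt·q⊗(0,ω), renormalized = (-0.1377, -0.1636, -0.4347, -0.8748)

p' = (2.4500, 1.9600, 2.3300)
q' = (-0.1377, -0.1636, -0.4347, -0.8748)
v' = (1.5360, 0.6240, -0.8360)
ω' = (-0.7670, -1.4992, -0.5207)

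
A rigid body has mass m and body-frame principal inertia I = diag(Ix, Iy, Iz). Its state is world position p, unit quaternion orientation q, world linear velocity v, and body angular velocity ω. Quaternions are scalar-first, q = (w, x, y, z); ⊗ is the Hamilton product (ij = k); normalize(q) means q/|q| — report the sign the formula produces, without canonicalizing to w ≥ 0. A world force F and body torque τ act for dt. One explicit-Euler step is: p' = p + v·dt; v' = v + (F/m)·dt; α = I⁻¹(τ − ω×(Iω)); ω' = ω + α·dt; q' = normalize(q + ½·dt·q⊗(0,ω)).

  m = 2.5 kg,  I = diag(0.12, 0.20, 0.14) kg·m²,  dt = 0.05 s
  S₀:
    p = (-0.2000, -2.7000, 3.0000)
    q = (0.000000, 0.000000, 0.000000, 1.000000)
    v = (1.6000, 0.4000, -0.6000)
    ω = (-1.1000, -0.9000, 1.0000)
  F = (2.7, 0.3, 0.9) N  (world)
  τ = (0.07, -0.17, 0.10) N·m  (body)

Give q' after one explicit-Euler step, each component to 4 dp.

2q̇ = q⊗(0,ω) = (-1.0000000, 0.9000000, -1.1000000, 0.0000000)
updated quaternion q' = (-0.0250, 0.0225, -0.0275, 0.9991)

q' = (-0.0250, 0.0225, -0.0275, 0.9991)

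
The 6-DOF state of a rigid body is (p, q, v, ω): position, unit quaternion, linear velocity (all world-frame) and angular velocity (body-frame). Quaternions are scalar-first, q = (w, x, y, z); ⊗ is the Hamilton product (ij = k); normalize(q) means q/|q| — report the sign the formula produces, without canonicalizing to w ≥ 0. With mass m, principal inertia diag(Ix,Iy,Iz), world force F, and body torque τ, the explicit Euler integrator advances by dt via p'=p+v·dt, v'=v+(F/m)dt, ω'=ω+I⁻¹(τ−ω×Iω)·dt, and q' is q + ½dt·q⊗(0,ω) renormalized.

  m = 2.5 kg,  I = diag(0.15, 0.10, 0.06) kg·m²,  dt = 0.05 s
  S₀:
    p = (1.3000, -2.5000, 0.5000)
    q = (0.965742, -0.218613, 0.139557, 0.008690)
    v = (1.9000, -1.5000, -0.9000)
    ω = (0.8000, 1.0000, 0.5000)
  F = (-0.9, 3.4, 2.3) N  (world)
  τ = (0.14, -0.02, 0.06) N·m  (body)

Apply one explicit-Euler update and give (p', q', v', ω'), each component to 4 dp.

p' = (1.3950, -2.5750, 0.4550)
q' = (0.9659, -0.1977, 0.1665, 0.0125)
v' = (1.8820, -1.4320, -0.8540)
ω' = (0.8533, 0.9720, 0.5833)

(τ − ω×Iω)/I = (1.0667, -0.5600, 1.6667)
ω + α·dt = (0.8533, 0.9720, 0.5833)
Hamilton product q⊗(0,ω) = (0.0309884, 0.8336821, 1.0820005, 0.1526124)
q' = normalize(q + ½dt·q⊗(0,ω)) = (0.9659, -0.1977, 0.1665, 0.0125)
a = (-0.3600, 1.3600, 0.9200)
new position p' = (1.3950, -2.5750, 0.4550)
new velocity v' = (1.8820, -1.4320, -0.8540)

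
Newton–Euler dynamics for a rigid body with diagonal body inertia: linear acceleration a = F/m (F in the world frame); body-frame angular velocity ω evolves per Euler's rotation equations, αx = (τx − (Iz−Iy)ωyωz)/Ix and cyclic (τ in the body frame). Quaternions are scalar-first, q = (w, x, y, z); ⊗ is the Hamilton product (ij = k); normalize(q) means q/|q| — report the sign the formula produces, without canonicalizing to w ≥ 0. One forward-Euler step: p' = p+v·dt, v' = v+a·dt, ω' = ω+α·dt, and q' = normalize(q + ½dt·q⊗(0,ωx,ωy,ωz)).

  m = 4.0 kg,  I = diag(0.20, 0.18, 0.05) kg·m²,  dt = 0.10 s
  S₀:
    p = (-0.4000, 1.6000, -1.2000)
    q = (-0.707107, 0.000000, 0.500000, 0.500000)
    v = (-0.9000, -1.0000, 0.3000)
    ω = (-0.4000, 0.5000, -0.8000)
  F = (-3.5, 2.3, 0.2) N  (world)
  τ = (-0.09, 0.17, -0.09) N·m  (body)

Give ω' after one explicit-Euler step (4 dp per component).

ω' = (-0.4710, 0.5678, -0.9880)

ω×(Iω) gyroscopic = (0.0520, 0.0480, 0.0040)
α = I⁻¹(τ − ω×Iω) = (-0.7100, 0.6778, -1.8800)
ω' = ω + α·dt = (-0.4710, 0.5678, -0.9880)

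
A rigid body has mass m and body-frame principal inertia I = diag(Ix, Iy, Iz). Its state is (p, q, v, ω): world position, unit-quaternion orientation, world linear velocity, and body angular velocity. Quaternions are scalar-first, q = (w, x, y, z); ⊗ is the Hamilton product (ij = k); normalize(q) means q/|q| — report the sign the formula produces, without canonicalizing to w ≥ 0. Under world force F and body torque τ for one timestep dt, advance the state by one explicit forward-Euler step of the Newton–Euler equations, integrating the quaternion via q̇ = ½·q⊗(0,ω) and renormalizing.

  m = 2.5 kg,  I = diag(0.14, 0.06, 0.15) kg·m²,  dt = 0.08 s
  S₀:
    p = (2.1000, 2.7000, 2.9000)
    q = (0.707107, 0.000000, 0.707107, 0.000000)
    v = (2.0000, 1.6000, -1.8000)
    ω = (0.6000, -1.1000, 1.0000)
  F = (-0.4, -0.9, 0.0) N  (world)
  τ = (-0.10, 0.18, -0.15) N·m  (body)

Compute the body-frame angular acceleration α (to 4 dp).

gyro term ω×Iω = (-0.0990, -0.0060, 0.0528)
α = I⁻¹(τ − ω×Iω) = (-0.0071, 3.1000, -1.3520)

α = (-0.0071, 3.1000, -1.3520)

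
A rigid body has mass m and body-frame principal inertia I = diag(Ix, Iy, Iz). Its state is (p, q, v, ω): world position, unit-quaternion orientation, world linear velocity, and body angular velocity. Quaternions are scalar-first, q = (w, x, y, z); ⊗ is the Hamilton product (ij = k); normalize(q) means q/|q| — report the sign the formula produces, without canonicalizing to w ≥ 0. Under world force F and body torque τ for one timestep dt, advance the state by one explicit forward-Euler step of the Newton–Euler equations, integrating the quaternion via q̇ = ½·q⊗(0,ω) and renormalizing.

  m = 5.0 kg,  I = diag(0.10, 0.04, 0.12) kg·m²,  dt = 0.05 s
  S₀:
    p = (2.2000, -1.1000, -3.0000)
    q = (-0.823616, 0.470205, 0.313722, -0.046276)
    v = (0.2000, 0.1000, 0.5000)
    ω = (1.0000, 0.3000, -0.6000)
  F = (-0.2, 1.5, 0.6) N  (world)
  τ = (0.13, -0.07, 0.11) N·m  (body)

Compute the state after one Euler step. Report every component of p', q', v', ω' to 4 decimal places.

a = F/m = (-0.0400, 0.3000, 0.1200)
p + v·dt = (2.2100, -1.0950, -2.9750)
v' = v + a·dt = (0.1980, 0.1150, 0.5060)
precession coupling ω×(Iω) = (-0.0144, 0.0120, -0.0180)
angular accel α = (1.4440, -2.0500, 1.0667)
ω + α·dt = (1.0722, 0.1975, -0.5467)
2q̇ = q⊗(0,ω) = (-0.5920872, -0.9979664, -0.0112378, 0.3215091)
q + ½dt·q⊗(0,ω), renormalized = (-0.8380, 0.4451, 0.3133, -0.0382)

p' = (2.2100, -1.0950, -2.9750)
q' = (-0.8380, 0.4451, 0.3133, -0.0382)
v' = (0.1980, 0.1150, 0.5060)
ω' = (1.0722, 0.1975, -0.5467)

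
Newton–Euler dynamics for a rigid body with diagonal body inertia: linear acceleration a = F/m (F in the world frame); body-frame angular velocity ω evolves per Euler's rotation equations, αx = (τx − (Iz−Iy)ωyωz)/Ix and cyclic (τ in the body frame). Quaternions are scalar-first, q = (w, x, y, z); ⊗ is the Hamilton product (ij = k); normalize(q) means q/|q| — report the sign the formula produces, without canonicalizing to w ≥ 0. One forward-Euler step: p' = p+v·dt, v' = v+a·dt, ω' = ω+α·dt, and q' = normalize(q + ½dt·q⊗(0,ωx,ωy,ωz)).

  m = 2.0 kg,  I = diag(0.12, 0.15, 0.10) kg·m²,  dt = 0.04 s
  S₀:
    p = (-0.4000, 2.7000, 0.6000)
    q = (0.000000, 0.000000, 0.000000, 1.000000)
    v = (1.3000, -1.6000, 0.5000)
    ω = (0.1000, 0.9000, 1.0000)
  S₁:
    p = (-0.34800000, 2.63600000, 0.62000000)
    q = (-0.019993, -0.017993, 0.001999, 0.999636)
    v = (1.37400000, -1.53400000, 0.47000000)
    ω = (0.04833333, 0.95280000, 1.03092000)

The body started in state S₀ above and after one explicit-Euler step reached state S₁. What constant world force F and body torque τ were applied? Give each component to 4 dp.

F = (3.7000, 3.3000, -1.5000)
τ = (-0.2000, 0.2000, 0.0800)

ω₁ − ω₀ = (-0.05166667, 0.05280000, 0.03092000)
gyro term ω₀×Iω₀ = (-0.0450, 0.0020, 0.0027)
τ = I·(Δω/dt) + ω₀×(Iω₀) = (-0.2000, 0.2000, 0.0800)
velocity change Δv = (0.07400000, 0.06600000, -0.03000000)
F = m·Δv/dt = (3.7000, 3.3000, -1.5000)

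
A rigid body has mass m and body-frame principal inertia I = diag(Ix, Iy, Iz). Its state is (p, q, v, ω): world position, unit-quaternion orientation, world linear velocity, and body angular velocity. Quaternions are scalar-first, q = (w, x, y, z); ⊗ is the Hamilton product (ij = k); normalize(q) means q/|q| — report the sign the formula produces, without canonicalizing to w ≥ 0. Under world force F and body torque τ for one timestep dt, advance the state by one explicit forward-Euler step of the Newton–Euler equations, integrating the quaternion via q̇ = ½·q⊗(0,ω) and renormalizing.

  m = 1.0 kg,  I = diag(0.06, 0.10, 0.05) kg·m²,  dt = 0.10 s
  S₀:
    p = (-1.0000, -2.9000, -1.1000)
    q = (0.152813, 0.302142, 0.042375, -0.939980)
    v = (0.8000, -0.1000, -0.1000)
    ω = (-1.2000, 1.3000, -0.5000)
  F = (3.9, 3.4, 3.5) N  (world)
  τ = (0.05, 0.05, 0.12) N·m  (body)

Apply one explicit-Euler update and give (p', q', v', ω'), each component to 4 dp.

p + v·dt = (-0.9200, -2.9100, -1.1100)
v + (F/m)dt = (1.1900, 0.2400, 0.2500)
precession coupling ω×(Iω) = (0.0325, 0.0060, -0.0624)
angular accel α = (0.2917, 0.4400, 3.6480)
ω + α·dt = (-1.1708, 1.3440, -0.1352)
Hamilton product q⊗(0,ω) = (-0.1625071, 1.0174109, 1.4777039, 0.3672281)
q' = normalize(q + ½dt·q⊗(0,ω)) = (0.1441, 0.3515, 0.1158, -0.9177)

p' = (-0.9200, -2.9100, -1.1100)
q' = (0.1441, 0.3515, 0.1158, -0.9177)
v' = (1.1900, 0.2400, 0.2500)
ω' = (-1.1708, 1.3440, -0.1352)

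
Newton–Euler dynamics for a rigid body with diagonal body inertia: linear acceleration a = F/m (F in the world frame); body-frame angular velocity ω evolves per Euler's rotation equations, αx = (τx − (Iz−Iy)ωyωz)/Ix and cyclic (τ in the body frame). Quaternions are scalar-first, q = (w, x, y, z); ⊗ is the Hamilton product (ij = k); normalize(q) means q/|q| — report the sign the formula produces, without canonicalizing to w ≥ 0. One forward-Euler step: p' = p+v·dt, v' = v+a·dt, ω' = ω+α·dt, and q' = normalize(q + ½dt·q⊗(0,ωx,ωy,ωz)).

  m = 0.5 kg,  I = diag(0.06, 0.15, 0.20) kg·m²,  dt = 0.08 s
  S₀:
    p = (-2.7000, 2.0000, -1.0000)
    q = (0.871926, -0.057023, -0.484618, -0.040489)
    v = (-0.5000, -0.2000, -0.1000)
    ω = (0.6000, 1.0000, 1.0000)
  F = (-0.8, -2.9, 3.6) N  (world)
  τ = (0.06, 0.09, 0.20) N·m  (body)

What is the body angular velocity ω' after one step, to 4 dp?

ω' = (0.6133, 1.0928, 1.0584)

α = I⁻¹(τ − ω×Iω) = (0.1667, 1.1600, 0.7300)
ω' = ω + α·dt = (0.6133, 1.0928, 1.0584)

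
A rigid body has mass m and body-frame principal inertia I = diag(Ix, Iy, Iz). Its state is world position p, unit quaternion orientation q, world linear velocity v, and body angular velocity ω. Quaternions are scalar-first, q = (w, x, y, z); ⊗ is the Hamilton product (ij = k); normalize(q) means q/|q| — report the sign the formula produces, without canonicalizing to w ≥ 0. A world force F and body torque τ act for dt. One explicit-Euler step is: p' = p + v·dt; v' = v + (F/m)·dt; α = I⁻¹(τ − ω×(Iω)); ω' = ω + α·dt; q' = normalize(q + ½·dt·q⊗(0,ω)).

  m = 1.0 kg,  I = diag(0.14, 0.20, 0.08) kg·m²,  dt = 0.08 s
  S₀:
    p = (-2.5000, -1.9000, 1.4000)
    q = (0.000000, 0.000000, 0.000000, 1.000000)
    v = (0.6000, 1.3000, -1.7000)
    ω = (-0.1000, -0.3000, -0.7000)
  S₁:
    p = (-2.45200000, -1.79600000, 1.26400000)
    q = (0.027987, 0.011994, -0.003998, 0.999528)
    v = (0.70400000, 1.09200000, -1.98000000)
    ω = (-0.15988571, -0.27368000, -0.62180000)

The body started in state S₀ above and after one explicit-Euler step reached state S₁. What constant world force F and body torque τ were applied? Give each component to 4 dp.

F = (1.3000, -2.6000, -3.5000)
τ = (-0.1300, 0.0700, 0.0800)

Δv = v₁−v₀ = (0.10400000, -0.20800000, -0.28000000)
m·(v₁−v₀)/dt = (1.3000, -2.6000, -3.5000)
Δω = ω₁−ω₀ = (-0.05988571, 0.02632000, 0.07820000)
τ = I·(Δω/dt) + ω₀×(Iω₀) = (-0.1300, 0.0700, 0.0800)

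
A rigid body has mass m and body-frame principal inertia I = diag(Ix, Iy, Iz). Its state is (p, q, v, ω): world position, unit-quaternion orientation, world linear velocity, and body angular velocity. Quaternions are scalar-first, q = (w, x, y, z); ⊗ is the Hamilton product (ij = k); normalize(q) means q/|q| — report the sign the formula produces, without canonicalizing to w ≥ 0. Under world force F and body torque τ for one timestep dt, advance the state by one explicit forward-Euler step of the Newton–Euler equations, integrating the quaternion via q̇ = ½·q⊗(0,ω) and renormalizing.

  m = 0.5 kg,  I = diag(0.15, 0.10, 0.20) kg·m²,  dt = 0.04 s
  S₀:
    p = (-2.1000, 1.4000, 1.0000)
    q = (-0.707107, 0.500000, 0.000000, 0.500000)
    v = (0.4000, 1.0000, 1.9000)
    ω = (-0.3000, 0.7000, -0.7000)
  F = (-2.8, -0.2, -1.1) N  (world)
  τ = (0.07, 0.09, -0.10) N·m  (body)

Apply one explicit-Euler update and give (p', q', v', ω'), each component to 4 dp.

p' = (-2.0840, 1.4400, 1.0760)
q' = (-0.6970, 0.4971, -0.0059, 0.5168)
v' = (0.1760, 0.9840, 1.8120)
ω' = (-0.2683, 0.7402, -0.7221)

a = F/m = (-5.6000, -0.4000, -2.2000)
new position p' = (-2.0840, 1.4400, 1.0760)
new velocity v' = (0.1760, 0.9840, 1.8120)
gyro term ω×Iω = (-0.0490, -0.0105, 0.0105)
angular accel α = (0.7933, 1.0050, -0.5525)
new body rate ω' = (-0.2683, 0.7402, -0.7221)
Hamilton product q⊗(0,ω) = (0.5000000, -0.1378679, -0.2949749, 0.8449749)
q' = normalize(q + ½dt·q⊗(0,ω)) = (-0.6970, 0.4971, -0.0059, 0.5168)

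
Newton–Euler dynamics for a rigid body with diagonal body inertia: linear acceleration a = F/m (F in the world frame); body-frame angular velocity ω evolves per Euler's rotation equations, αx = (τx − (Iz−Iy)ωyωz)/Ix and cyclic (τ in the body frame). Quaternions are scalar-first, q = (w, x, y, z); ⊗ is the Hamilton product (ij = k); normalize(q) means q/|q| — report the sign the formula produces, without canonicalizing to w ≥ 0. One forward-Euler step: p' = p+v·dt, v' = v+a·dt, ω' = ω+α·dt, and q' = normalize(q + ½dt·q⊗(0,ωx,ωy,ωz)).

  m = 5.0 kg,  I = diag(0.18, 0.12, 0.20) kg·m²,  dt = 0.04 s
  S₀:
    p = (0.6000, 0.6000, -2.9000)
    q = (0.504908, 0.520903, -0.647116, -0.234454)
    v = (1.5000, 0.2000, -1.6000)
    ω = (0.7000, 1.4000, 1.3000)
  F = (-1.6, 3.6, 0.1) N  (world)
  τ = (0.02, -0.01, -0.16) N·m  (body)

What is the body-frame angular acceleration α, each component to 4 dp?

precession coupling ω×(Iω) = (0.1456, -0.0182, -0.0588)
(τ − ω×Iω)/I = (-0.6978, 0.0683, -0.5060)

α = (-0.6978, 0.0683, -0.5060)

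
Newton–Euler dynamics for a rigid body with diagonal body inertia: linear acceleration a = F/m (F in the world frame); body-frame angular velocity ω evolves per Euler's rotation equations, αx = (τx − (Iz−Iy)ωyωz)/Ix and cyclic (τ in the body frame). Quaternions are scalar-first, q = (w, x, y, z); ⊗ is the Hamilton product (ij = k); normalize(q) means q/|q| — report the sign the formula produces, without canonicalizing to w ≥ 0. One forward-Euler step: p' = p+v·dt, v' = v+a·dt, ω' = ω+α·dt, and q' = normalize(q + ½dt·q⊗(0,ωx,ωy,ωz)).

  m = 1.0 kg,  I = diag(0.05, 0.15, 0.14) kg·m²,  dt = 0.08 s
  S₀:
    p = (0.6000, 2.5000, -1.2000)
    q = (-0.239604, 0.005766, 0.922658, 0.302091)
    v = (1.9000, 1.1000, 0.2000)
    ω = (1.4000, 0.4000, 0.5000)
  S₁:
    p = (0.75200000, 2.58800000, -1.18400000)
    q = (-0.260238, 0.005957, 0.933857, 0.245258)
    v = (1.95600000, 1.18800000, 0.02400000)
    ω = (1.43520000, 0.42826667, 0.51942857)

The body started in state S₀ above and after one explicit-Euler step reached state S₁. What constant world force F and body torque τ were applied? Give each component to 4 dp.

F = (0.7000, 1.1000, -2.2000)
τ = (0.0200, -0.0100, 0.0900)

velocity change Δv = (0.05600000, 0.08800000, -0.17600000)
m·(v₁−v₀)/dt = (0.7000, 1.1000, -2.2000)
rate change Δω = (0.03520000, 0.02826667, 0.01942857)
gyro term ω₀×Iω₀ = (-0.0020, -0.0630, 0.0560)
I·α + gyro = (0.0200, -0.0100, 0.0900)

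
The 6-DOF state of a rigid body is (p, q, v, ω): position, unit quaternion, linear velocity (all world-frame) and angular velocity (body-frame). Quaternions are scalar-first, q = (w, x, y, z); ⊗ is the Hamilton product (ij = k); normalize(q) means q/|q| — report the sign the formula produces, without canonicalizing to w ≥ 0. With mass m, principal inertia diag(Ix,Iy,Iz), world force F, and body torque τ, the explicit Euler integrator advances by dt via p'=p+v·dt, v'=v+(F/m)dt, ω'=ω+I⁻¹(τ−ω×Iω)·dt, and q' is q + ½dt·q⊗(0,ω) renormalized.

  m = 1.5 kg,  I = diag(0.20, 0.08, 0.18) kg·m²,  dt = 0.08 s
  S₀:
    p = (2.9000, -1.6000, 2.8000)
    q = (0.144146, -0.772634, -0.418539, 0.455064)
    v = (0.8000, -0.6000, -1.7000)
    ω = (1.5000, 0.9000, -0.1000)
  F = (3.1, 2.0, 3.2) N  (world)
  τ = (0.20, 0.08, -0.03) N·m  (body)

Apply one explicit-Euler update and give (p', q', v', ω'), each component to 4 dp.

p' = (2.9640, -1.6480, 2.6640)
q' = (0.2069, -0.7768, -0.3882, 0.4507)
v' = (0.9653, -0.4933, -1.5293)
ω' = (1.5836, 0.9830, -0.0413)

a = (2.0667, 1.3333, 2.1333)
p' = p + v·dt = (2.9640, -1.6480, 2.6640)
v + (F/m)dt = (0.9653, -0.4933, -1.5293)
α = I⁻¹(τ − ω×Iω) = (1.0450, 1.0375, 0.7333)
new body rate ω' = (1.5836, 0.9830, -0.0413)
2q̇ = q⊗(0,ω) = (1.5811425, -0.1514847, 0.7350640, -0.0819767)
q' = normalize(q + ½dt·q⊗(0,ω)) = (0.2069, -0.7768, -0.3882, 0.4507)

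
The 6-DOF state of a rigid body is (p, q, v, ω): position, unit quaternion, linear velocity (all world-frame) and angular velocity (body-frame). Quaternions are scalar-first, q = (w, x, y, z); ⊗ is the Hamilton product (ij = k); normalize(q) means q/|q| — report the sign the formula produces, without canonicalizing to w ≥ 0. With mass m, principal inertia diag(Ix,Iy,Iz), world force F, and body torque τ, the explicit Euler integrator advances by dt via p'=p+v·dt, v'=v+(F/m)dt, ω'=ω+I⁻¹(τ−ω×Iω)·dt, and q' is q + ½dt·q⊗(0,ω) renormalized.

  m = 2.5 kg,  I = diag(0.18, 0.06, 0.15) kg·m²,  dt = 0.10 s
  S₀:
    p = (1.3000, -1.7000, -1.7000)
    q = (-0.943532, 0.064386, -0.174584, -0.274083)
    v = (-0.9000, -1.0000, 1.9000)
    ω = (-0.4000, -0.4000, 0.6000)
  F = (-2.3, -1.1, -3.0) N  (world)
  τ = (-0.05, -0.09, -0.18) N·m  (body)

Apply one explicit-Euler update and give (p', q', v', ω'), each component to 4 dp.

p' = (1.2100, -1.8000, -1.5100)
q' = (-0.9367, 0.0725, -0.1520, -0.3069)
v' = (-0.9920, -1.0440, 1.7800)
ω' = (-0.4158, -0.5380, 0.4928)

gyro term ω×Iω = (-0.0216, -0.0072, -0.0192)
angular accel α = (-0.1578, -1.3800, -1.0720)
ω' = ω + α·dt = (-0.4158, -0.5380, 0.4928)
Hamilton product q⊗(0,ω) = (0.1203706, 0.1630292, 0.4484144, -0.6617072)
q' = normalize(q + ½dt·q⊗(0,ω)) = (-0.9367, 0.0725, -0.1520, -0.3069)
a = F/m = (-0.9200, -0.4400, -1.2000)
p' = p + v·dt = (1.2100, -1.8000, -1.5100)
v' = v + a·dt = (-0.9920, -1.0440, 1.7800)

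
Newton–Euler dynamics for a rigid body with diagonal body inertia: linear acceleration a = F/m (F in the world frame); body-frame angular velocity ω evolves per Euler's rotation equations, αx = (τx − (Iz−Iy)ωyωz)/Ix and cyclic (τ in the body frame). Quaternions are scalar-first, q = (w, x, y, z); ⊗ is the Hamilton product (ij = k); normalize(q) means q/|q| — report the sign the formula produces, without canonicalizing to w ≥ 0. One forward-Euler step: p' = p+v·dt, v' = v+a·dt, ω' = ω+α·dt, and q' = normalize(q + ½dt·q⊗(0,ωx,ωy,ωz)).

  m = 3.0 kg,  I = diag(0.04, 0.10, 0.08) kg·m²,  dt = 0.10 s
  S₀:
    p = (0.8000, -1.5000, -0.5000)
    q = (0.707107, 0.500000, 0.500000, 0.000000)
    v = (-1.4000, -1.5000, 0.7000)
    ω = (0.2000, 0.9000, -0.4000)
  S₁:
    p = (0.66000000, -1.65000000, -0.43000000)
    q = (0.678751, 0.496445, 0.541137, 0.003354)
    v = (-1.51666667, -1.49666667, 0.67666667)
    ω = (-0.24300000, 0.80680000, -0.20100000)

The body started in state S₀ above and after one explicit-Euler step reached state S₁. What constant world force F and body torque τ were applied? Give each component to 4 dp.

F = (-3.5000, 0.1000, -0.7000)
τ = (-0.1700, -0.0900, 0.1700)

Δv = v₁−v₀ = (-0.11666667, 0.00333333, -0.02333333)
F = m·Δv/dt = (-3.5000, 0.1000, -0.7000)
rate change Δω = (-0.44300000, -0.09320000, 0.19900000)
gyro term ω₀×Iω₀ = (0.0072, 0.0032, 0.0108)
applied torque τ = (-0.1700, -0.0900, 0.1700)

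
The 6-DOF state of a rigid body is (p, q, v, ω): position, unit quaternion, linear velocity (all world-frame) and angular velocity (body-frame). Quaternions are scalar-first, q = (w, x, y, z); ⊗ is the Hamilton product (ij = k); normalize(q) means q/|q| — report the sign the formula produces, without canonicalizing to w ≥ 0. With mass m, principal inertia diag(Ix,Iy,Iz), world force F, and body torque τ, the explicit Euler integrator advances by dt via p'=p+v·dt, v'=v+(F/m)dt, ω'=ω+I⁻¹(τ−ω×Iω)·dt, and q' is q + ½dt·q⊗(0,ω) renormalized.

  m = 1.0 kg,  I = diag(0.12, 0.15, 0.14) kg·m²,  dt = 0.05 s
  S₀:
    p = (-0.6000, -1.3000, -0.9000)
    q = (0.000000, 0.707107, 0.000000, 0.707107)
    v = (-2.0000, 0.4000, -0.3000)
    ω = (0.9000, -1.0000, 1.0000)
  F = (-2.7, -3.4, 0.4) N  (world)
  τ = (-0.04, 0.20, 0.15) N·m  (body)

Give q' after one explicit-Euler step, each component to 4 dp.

q' = (-0.0336, 0.7241, -0.0018, 0.6888)

q⊗(0,ω) = (-1.3435033, 0.7071070, -0.0707107, -0.7071070)
q' = normalize(q + ½dt·q⊗(0,ω)) = (-0.0336, 0.7241, -0.0018, 0.6888)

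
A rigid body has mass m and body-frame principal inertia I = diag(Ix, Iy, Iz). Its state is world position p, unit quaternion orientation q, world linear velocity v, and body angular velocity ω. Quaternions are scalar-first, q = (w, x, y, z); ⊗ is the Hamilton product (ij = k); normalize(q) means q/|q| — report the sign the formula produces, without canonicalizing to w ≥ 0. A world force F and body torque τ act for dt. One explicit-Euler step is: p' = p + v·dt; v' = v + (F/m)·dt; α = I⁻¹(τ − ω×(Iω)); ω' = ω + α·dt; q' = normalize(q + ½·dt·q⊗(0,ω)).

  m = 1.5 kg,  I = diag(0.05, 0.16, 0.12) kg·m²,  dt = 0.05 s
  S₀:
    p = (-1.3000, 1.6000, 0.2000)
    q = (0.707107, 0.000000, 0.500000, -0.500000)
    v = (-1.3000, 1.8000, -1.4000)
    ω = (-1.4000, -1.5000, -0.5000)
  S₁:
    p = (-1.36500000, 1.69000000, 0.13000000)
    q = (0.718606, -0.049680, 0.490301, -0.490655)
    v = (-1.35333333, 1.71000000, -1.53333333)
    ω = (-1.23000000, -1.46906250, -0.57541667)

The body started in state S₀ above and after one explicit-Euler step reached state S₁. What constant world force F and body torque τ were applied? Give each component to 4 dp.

v₁ − v₀ = (-0.05333333, -0.09000000, -0.13333333)
applied force F = (-1.6000, -2.7000, -4.0000)
ω₁ − ω₀ = (0.17000000, 0.03093750, -0.07541667)
I·α + gyro = (0.1400, 0.0500, 0.0500)

F = (-1.6000, -2.7000, -4.0000)
τ = (0.1400, 0.0500, 0.0500)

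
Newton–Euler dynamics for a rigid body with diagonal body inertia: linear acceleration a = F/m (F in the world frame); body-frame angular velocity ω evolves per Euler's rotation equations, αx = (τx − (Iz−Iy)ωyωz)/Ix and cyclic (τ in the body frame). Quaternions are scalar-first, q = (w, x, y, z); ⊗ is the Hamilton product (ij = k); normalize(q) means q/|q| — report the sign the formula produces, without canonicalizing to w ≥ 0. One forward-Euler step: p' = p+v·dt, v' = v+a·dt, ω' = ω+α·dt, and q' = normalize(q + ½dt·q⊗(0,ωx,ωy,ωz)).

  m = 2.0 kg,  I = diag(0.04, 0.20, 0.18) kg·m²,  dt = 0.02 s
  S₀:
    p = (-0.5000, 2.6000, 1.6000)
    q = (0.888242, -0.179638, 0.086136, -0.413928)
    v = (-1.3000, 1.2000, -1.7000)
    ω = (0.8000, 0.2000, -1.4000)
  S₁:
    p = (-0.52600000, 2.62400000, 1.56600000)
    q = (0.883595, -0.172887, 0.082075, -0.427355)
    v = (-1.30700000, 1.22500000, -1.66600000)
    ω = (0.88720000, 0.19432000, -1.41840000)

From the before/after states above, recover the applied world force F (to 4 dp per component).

F = (-0.7000, 2.5000, 3.4000)

velocity change Δv = (-0.00700000, 0.02500000, 0.03400000)
F = m·Δv/dt = (-0.7000, 2.5000, 3.4000)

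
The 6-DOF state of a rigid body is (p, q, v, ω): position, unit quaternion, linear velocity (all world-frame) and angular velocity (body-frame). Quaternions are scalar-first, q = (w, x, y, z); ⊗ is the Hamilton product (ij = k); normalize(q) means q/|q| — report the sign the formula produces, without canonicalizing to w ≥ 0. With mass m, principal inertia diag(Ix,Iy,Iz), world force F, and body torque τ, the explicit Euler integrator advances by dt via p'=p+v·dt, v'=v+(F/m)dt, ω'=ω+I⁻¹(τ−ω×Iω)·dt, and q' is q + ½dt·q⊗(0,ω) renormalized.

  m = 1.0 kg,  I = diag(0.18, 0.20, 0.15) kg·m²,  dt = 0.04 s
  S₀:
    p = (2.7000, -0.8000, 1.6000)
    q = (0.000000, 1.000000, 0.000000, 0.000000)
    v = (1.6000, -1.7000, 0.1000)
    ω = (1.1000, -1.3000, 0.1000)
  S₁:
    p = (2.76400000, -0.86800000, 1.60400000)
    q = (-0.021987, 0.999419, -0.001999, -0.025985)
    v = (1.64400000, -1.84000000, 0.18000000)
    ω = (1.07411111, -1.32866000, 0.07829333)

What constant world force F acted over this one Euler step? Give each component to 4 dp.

F = (1.1000, -3.5000, 2.0000)

Δv = v₁−v₀ = (0.04400000, -0.14000000, 0.08000000)
m·(v₁−v₀)/dt = (1.1000, -3.5000, 2.0000)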